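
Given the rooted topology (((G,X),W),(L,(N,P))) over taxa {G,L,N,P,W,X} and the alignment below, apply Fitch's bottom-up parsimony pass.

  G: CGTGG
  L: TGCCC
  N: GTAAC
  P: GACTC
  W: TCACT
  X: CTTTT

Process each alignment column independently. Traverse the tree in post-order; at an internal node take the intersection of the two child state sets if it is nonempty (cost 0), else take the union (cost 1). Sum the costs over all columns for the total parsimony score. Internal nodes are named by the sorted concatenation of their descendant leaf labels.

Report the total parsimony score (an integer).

[col 0] GX: children G:{C}, X:{C} ∩→ {C}; cost 0
[col 0] GWX: children GX:{C}, W:{T} ∪→ {C,T}; cost 1
[col 0] NP: children N:{G}, P:{G} ∩→ {G}; cost 0
[col 0] LNP: children L:{T}, NP:{G} ∪→ {G,T}; cost 1
[col 0] GLNPWX: children GWX:{C,T}, LNP:{G,T} ∩→ {T}; cost 0
[col 1] GX: children G:{G}, X:{T} ∪→ {G,T}; cost 1
[col 1] GWX: children GX:{G,T}, W:{C} ∪→ {C,G,T}; cost 1
[col 1] NP: children N:{T}, P:{A} ∪→ {A,T}; cost 1
[col 1] LNP: children L:{G}, NP:{A,T} ∪→ {A,G,T}; cost 1
[col 1] GLNPWX: children GWX:{C,G,T}, LNP:{A,G,T} ∩→ {G,T}; cost 0
[col 2] GX: children G:{T}, X:{T} ∩→ {T}; cost 0
[col 2] GWX: children GX:{T}, W:{A} ∪→ {A,T}; cost 1
[col 2] NP: children N:{A}, P:{C} ∪→ {A,C}; cost 1
[col 2] LNP: children L:{C}, NP:{A,C} ∩→ {C}; cost 0
[col 2] GLNPWX: children GWX:{A,T}, LNP:{C} ∪→ {A,C,T}; cost 1
[col 3] GX: children G:{G}, X:{T} ∪→ {G,T}; cost 1
[col 3] GWX: children GX:{G,T}, W:{C} ∪→ {C,G,T}; cost 1
[col 3] NP: children N:{A}, P:{T} ∪→ {A,T}; cost 1
[col 3] LNP: children L:{C}, NP:{A,T} ∪→ {A,C,T}; cost 1
[col 3] GLNPWX: children GWX:{C,G,T}, LNP:{A,C,T} ∩→ {C,T}; cost 0
[col 4] GX: children G:{G}, X:{T} ∪→ {G,T}; cost 1
[col 4] GWX: children GX:{G,T}, W:{T} ∩→ {T}; cost 0
[col 4] NP: children N:{C}, P:{C} ∩→ {C}; cost 0
[col 4] LNP: children L:{C}, NP:{C} ∩→ {C}; cost 0
[col 4] GLNPWX: children GWX:{T}, LNP:{C} ∪→ {C,T}; cost 1
per-site changes: [2, 4, 3, 4, 2]; total = 15

15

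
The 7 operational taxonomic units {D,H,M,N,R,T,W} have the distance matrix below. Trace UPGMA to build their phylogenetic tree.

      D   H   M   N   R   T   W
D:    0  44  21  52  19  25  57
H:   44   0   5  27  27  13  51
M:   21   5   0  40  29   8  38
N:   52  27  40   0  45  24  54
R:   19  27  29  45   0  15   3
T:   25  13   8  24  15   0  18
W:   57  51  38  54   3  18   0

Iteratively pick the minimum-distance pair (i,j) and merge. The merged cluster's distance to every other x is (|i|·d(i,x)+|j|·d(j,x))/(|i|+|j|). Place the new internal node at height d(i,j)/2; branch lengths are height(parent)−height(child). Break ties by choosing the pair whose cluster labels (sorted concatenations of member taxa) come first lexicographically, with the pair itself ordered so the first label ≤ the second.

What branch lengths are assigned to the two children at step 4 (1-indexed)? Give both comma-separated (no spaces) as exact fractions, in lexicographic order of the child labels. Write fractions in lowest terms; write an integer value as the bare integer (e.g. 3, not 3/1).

iteration 1: select R,W (d=3); attach at lengths (3/2, 3/2); label the merged cluster RW
  updated: d(D,RW)=38, d(H,RW)=39, d(M,RW)=67/2, d(N,RW)=99/2, d(RW,T)=33/2
iteration 2: select H,M (d=5); attach at lengths (5/2, 5/2); label the merged cluster HM
  updated: d(D,HM)=65/2, d(HM,N)=67/2, d(HM,RW)=145/4, d(HM,T)=21/2
iteration 3: select HM,T (d=21/2); attach at lengths (11/4, 21/4); label the merged cluster HMT
  updated: d(D,HMT)=30, d(HMT,N)=91/3, d(HMT,RW)=89/3
iteration 4: select HMT,RW (d=89/3); attach at lengths (115/12, 40/3); label the merged cluster HMRTW
  updated: d(D,HMRTW)=166/5, d(HMRTW,N)=38
iteration 5: select D,HMRTW (d=166/5); attach at lengths (83/5, 53/30); label the merged cluster DHMRTW
  updated: d(DHMRTW,N)=121/3
iteration 6: select DHMRTW,N (d=121/3); attach at lengths (107/30, 121/6); label the merged cluster DHMNRTW
final tree: ((D:83/5,(((H:5/2,M:5/2):11/4,T:21/4):115/12,(R:3/2,W:3/2):40/3):53/30):107/30,N:121/6)
total length: 4861/60

115/12,40/3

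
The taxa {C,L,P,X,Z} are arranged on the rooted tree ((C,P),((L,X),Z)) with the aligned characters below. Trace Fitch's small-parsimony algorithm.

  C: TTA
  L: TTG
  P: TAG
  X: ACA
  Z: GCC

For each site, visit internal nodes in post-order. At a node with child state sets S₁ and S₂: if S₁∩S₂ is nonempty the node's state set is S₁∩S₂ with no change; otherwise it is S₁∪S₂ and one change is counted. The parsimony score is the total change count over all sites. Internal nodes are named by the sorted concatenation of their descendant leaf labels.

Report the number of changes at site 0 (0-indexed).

[col 0] CP: children C:{T}, P:{T} ∩→ {T}; cost 0
[col 0] LX: children L:{T}, X:{A} ∪→ {A,T}; cost 1
[col 0] LXZ: children LX:{A,T}, Z:{G} ∪→ {A,G,T}; cost 1
[col 0] CLPXZ: children CP:{T}, LXZ:{A,G,T} ∩→ {T}; cost 0
[col 1] CP: children C:{T}, P:{A} ∪→ {A,T}; cost 1
[col 1] LX: children L:{T}, X:{C} ∪→ {C,T}; cost 1
[col 1] LXZ: children LX:{C,T}, Z:{C} ∩→ {C}; cost 0
[col 1] CLPXZ: children CP:{A,T}, LXZ:{C} ∪→ {A,C,T}; cost 1
[col 2] CP: children C:{A}, P:{G} ∪→ {A,G}; cost 1
[col 2] LX: children L:{G}, X:{A} ∪→ {A,G}; cost 1
[col 2] LXZ: children LX:{A,G}, Z:{C} ∪→ {A,C,G}; cost 1
[col 2] CLPXZ: children CP:{A,G}, LXZ:{A,C,G} ∩→ {A,G}; cost 0
per-site changes: [2, 3, 3]; total = 8

2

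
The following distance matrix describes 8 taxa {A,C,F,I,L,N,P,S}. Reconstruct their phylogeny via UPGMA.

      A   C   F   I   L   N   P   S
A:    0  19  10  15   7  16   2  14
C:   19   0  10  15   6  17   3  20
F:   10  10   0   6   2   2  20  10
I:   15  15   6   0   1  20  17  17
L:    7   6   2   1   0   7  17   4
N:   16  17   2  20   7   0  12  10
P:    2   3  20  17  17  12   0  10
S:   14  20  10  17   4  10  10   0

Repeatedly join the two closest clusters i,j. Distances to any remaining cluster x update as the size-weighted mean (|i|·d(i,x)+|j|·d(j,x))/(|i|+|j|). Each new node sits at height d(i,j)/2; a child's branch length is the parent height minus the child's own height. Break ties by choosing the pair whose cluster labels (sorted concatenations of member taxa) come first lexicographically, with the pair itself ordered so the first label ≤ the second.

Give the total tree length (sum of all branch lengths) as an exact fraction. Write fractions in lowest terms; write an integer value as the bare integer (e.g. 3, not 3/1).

937/30

1. join I+L (d=1) ⇒ IL; edges |I|=1/2, |L|=1/2
  updated: d(A,IL)=11, d(C,IL)=21/2, d(F,IL)=4, d(IL,N)=27/2, d(IL,P)=17, d(IL,S)=21/2
2. join A+P (d=2) ⇒ AP; edges |A|=1, |P|=1
  updated: d(AP,C)=11, d(AP,F)=15, d(AP,IL)=14, d(AP,N)=14, d(AP,S)=12
3. join F+N (d=2) ⇒ FN; edges |F|=1, |N|=1
  updated: d(AP,FN)=29/2, d(C,FN)=27/2, d(FN,IL)=35/4, d(FN,S)=10
4. join FN+IL (d=35/4) ⇒ FILN; edges |FN|=27/8, |IL|=31/8
  updated: d(AP,FILN)=57/4, d(C,FILN)=12, d(FILN,S)=41/4
5. join FILN+S (d=41/4) ⇒ FILNS; edges |FILN|=3/4, |S|=41/8
  updated: d(AP,FILNS)=69/5, d(C,FILNS)=68/5
6. join AP+C (d=11) ⇒ ACP; edges |AP|=9/2, |C|=11/2
  updated: d(ACP,FILNS)=206/15
7. join ACP+FILNS (d=206/15) ⇒ ACFILNPS; edges |ACP|=41/30, |FILNS|=209/120
final tree: (((A:1,P:1):9/2,C:11/2):41/30,(((F:1,N:1):27/8,(I:1/2,L:1/2):31/8):3/4,S:41/8):209/120)
total length: 937/30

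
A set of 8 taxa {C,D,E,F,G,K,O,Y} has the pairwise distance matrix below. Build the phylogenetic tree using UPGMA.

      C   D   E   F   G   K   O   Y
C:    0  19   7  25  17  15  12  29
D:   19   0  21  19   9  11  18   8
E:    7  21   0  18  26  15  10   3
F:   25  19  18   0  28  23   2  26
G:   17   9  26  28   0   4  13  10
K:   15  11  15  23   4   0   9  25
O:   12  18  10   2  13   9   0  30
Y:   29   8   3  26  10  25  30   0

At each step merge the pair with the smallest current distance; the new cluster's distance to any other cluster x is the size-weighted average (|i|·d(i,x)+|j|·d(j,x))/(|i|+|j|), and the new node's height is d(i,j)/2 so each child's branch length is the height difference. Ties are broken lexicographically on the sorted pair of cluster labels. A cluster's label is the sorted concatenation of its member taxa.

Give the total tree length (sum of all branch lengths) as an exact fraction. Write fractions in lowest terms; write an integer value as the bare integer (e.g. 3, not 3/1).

737/16

1. join F+O (d=2) ⇒ FO; edges |F|=1, |O|=1
  updated: d(C,FO)=37/2, d(D,FO)=37/2, d(E,FO)=14, d(FO,G)=41/2, d(FO,K)=16, d(FO,Y)=28
2. join E+Y (d=3) ⇒ EY; edges |E|=3/2, |Y|=3/2
  updated: d(C,EY)=18, d(D,EY)=29/2, d(EY,FO)=21, d(EY,G)=18, d(EY,K)=20
3. join G+K (d=4) ⇒ GK; edges |G|=2, |K|=2
  updated: d(C,GK)=16, d(D,GK)=10, d(EY,GK)=19, d(FO,GK)=73/4
4. join D+GK (d=10) ⇒ DGK; edges |D|=5, |GK|=3
  updated: d(C,DGK)=17, d(DGK,EY)=35/2, d(DGK,FO)=55/3
5. join C+DGK (d=17) ⇒ CDGK; edges |C|=17/2, |DGK|=7/2
  updated: d(CDGK,EY)=141/8, d(CDGK,FO)=147/8
6. join CDGK+EY (d=141/8) ⇒ CDEGKY; edges |CDGK|=5/16, |EY|=117/16
  updated: d(CDEGKY,FO)=77/4
7. join CDEGKY+FO (d=77/4) ⇒ CDEFGKOY; edges |CDEGKY|=13/16, |FO|=69/8
final tree: (((C:17/2,(D:5,(G:2,K:2):3):7/2):5/16,(E:3/2,Y:3/2):117/16):13/16,(F:1,O:1):69/8)
total length: 737/16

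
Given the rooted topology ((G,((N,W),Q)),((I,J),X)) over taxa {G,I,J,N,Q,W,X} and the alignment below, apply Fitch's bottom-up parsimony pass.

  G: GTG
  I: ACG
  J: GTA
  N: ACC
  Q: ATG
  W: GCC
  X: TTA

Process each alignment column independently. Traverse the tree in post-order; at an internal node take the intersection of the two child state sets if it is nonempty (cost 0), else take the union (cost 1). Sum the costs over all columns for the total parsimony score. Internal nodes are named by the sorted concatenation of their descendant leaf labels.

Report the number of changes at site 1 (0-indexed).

2

NW@0: {A} ∪ {G} = {A,G} (union, +1)
NQW@0: {A,G} ∩ {A} = {A} (intersection, +0)
GNQW@0: {G} ∪ {A} = {A,G} (union, +1)
IJ@0: {A} ∪ {G} = {A,G} (union, +1)
IJX@0: {A,G} ∪ {T} = {A,G,T} (union, +1)
GIJNQWX@0: {A,G} ∩ {A,G,T} = {A,G} (intersection, +0)
NW@1: {C} ∩ {C} = {C} (intersection, +0)
NQW@1: {C} ∪ {T} = {C,T} (union, +1)
GNQW@1: {T} ∩ {C,T} = {T} (intersection, +0)
IJ@1: {C} ∪ {T} = {C,T} (union, +1)
IJX@1: {C,T} ∩ {T} = {T} (intersection, +0)
GIJNQWX@1: {T} ∩ {T} = {T} (intersection, +0)
NW@2: {C} ∩ {C} = {C} (intersection, +0)
NQW@2: {C} ∪ {G} = {C,G} (union, +1)
GNQW@2: {G} ∩ {C,G} = {G} (intersection, +0)
IJ@2: {G} ∪ {A} = {A,G} (union, +1)
IJX@2: {A,G} ∩ {A} = {A} (intersection, +0)
GIJNQWX@2: {G} ∪ {A} = {A,G} (union, +1)
per-site changes: [4, 2, 3]; total = 9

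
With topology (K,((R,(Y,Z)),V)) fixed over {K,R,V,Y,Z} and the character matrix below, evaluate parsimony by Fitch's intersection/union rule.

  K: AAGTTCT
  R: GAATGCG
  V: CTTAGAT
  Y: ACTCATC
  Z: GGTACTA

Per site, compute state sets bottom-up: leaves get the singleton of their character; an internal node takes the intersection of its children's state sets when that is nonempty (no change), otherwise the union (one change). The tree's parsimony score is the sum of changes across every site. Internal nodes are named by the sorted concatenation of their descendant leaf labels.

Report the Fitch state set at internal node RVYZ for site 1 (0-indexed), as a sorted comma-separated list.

A,C,G,T

[col 0] YZ: children Y:{A}, Z:{G} ∪→ {A,G}; cost 1
[col 0] RYZ: children R:{G}, YZ:{A,G} ∩→ {G}; cost 0
[col 0] RVYZ: children RYZ:{G}, V:{C} ∪→ {C,G}; cost 1
[col 0] KRVYZ: children K:{A}, RVYZ:{C,G} ∪→ {A,C,G}; cost 1
[col 1] YZ: children Y:{C}, Z:{G} ∪→ {C,G}; cost 1
[col 1] RYZ: children R:{A}, YZ:{C,G} ∪→ {A,C,G}; cost 1
[col 1] RVYZ: children RYZ:{A,C,G}, V:{T} ∪→ {A,C,G,T}; cost 1
[col 1] KRVYZ: children K:{A}, RVYZ:{A,C,G,T} ∩→ {A}; cost 0
[col 2] YZ: children Y:{T}, Z:{T} ∩→ {T}; cost 0
[col 2] RYZ: children R:{A}, YZ:{T} ∪→ {A,T}; cost 1
[col 2] RVYZ: children RYZ:{A,T}, V:{T} ∩→ {T}; cost 0
[col 2] KRVYZ: children K:{G}, RVYZ:{T} ∪→ {G,T}; cost 1
[col 3] YZ: children Y:{C}, Z:{A} ∪→ {A,C}; cost 1
[col 3] RYZ: children R:{T}, YZ:{A,C} ∪→ {A,C,T}; cost 1
[col 3] RVYZ: children RYZ:{A,C,T}, V:{A} ∩→ {A}; cost 0
[col 3] KRVYZ: children K:{T}, RVYZ:{A} ∪→ {A,T}; cost 1
[col 4] YZ: children Y:{A}, Z:{C} ∪→ {A,C}; cost 1
[col 4] RYZ: children R:{G}, YZ:{A,C} ∪→ {A,C,G}; cost 1
[col 4] RVYZ: children RYZ:{A,C,G}, V:{G} ∩→ {G}; cost 0
[col 4] KRVYZ: children K:{T}, RVYZ:{G} ∪→ {G,T}; cost 1
[col 5] YZ: children Y:{T}, Z:{T} ∩→ {T}; cost 0
[col 5] RYZ: children R:{C}, YZ:{T} ∪→ {C,T}; cost 1
[col 5] RVYZ: children RYZ:{C,T}, V:{A} ∪→ {A,C,T}; cost 1
[col 5] KRVYZ: children K:{C}, RVYZ:{A,C,T} ∩→ {C}; cost 0
[col 6] YZ: children Y:{C}, Z:{A} ∪→ {A,C}; cost 1
[col 6] RYZ: children R:{G}, YZ:{A,C} ∪→ {A,C,G}; cost 1
[col 6] RVYZ: children RYZ:{A,C,G}, V:{T} ∪→ {A,C,G,T}; cost 1
[col 6] KRVYZ: children K:{T}, RVYZ:{A,C,G,T} ∩→ {T}; cost 0
per-site changes: [3, 3, 2, 3, 3, 2, 3]; total = 19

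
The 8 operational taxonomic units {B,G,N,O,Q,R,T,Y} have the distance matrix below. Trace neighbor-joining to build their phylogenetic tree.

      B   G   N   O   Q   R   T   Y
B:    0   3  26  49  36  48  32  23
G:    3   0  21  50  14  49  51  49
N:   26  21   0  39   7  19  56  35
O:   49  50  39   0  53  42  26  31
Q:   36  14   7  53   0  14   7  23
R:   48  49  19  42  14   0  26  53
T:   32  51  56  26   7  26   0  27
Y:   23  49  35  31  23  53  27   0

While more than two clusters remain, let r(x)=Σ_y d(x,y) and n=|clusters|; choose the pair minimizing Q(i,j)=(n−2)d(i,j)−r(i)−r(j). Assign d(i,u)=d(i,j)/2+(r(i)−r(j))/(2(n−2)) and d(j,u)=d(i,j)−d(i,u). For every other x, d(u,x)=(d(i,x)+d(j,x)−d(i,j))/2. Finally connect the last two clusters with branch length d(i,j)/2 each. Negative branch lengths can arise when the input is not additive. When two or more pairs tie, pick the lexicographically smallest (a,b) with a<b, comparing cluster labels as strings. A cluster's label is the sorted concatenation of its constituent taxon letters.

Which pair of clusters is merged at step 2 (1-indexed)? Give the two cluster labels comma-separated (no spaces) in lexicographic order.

O,T

step 1: merge (B,G) at d=3, Q=-436; branch lengths B→-1/6, G→19/6; new cluster BG
  updated: d(BG,N)=22, d(BG,O)=48, d(BG,Q)=47/2, d(BG,R)=47, d(BG,T)=40, d(BG,Y)=69/2
step 2: merge (O,T) at d=26, Q=-291; branch lengths O→187/10, T→73/10; new cluster OT
  updated: d(BG,OT)=31, d(N,OT)=69/2, d(OT,Q)=17, d(OT,R)=21, d(OT,Y)=16
step 3: merge (OT,Y) at d=16, Q=-217; branch lengths OT→11/4, Y→53/4; new cluster OTY
  updated: d(BG,OTY)=99/4, d(N,OTY)=107/4, d(OTY,Q)=12, d(OTY,R)=29
step 4: merge (BG,OTY) at d=99/4, Q=-271/2; branch lengths BG→33/2, OTY→33/4; new cluster BGOTY
  updated: d(BGOTY,N)=12, d(BGOTY,Q)=43/8, d(BGOTY,R)=205/8
step 5: merge (BGOTY,Q) at d=43/8, Q=-469/8; branch lengths BGOTY→219/32, Q→-47/32; new cluster BGOQTY
  updated: d(BGOQTY,N)=109/16, d(BGOQTY,R)=137/8
step 6: merge (BGOQTY,N) at d=109/16, Q=-687/16; branch lengths BGOQTY→79/32, N→139/32; new cluster BGNOQTY
  updated: d(BGNOQTY,R)=469/32
step 7: merge (BGNOQTY,R) at d=469/32; branch lengths BGNOQTY→469/64, R→469/64; new cluster BGNOQRTY
final tree: (((((B:-1/6,G:19/6):33/2,((O:187/10,T:73/10):11/4,Y:53/4):33/4):219/32,Q:-47/32):79/32,N:139/32):469/64,R:469/64)
total length: 3091/32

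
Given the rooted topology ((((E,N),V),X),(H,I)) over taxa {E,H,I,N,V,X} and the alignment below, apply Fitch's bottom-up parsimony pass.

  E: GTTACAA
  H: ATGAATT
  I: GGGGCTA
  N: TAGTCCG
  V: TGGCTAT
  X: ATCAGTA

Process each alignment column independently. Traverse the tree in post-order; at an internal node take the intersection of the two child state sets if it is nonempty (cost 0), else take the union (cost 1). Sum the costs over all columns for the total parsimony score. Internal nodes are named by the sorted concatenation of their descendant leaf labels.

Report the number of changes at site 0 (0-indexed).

3

site 0, node EN: E={G} ∪ N={T} → {G,T} (+1)
site 0, node ENV: EN={G,T} ∩ V={T} → {T} (+0)
site 0, node ENVX: ENV={T} ∪ X={A} → {A,T} (+1)
site 0, node HI: H={A} ∪ I={G} → {A,G} (+1)
site 0, node EHINVX: ENVX={A,T} ∩ HI={A,G} → {A} (+0)
site 1, node EN: E={T} ∪ N={A} → {A,T} (+1)
site 1, node ENV: EN={A,T} ∪ V={G} → {A,G,T} (+1)
site 1, node ENVX: ENV={A,G,T} ∩ X={T} → {T} (+0)
site 1, node HI: H={T} ∪ I={G} → {G,T} (+1)
site 1, node EHINVX: ENVX={T} ∩ HI={G,T} → {T} (+0)
site 2, node EN: E={T} ∪ N={G} → {G,T} (+1)
site 2, node ENV: EN={G,T} ∩ V={G} → {G} (+0)
site 2, node ENVX: ENV={G} ∪ X={C} → {C,G} (+1)
site 2, node HI: H={G} ∩ I={G} → {G} (+0)
site 2, node EHINVX: ENVX={C,G} ∩ HI={G} → {G} (+0)
site 3, node EN: E={A} ∪ N={T} → {A,T} (+1)
site 3, node ENV: EN={A,T} ∪ V={C} → {A,C,T} (+1)
site 3, node ENVX: ENV={A,C,T} ∩ X={A} → {A} (+0)
site 3, node HI: H={A} ∪ I={G} → {A,G} (+1)
site 3, node EHINVX: ENVX={A} ∩ HI={A,G} → {A} (+0)
site 4, node EN: E={C} ∩ N={C} → {C} (+0)
site 4, node ENV: EN={C} ∪ V={T} → {C,T} (+1)
site 4, node ENVX: ENV={C,T} ∪ X={G} → {C,G,T} (+1)
site 4, node HI: H={A} ∪ I={C} → {A,C} (+1)
site 4, node EHINVX: ENVX={C,G,T} ∩ HI={A,C} → {C} (+0)
site 5, node EN: E={A} ∪ N={C} → {A,C} (+1)
site 5, node ENV: EN={A,C} ∩ V={A} → {A} (+0)
site 5, node ENVX: ENV={A} ∪ X={T} → {A,T} (+1)
site 5, node HI: H={T} ∩ I={T} → {T} (+0)
site 5, node EHINVX: ENVX={A,T} ∩ HI={T} → {T} (+0)
site 6, node EN: E={A} ∪ N={G} → {A,G} (+1)
site 6, node ENV: EN={A,G} ∪ V={T} → {A,G,T} (+1)
site 6, node ENVX: ENV={A,G,T} ∩ X={A} → {A} (+0)
site 6, node HI: H={T} ∪ I={A} → {A,T} (+1)
site 6, node EHINVX: ENVX={A} ∩ HI={A,T} → {A} (+0)
per-site changes: [3, 3, 2, 3, 3, 2, 3]; total = 19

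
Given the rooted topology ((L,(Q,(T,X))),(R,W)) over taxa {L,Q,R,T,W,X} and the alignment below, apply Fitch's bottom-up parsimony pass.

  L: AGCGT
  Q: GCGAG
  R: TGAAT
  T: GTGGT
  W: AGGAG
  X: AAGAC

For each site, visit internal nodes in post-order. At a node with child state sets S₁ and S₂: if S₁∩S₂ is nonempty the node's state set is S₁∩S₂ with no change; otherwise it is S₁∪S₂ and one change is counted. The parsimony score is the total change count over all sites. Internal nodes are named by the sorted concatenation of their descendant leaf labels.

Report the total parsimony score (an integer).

site 0, node TX: T={G} ∪ X={A} → {A,G} (+1)
site 0, node QTX: Q={G} ∩ TX={A,G} → {G} (+0)
site 0, node LQTX: L={A} ∪ QTX={G} → {A,G} (+1)
site 0, node RW: R={T} ∪ W={A} → {A,T} (+1)
site 0, node LQRTWX: LQTX={A,G} ∩ RW={A,T} → {A} (+0)
site 1, node TX: T={T} ∪ X={A} → {A,T} (+1)
site 1, node QTX: Q={C} ∪ TX={A,T} → {A,C,T} (+1)
site 1, node LQTX: L={G} ∪ QTX={A,C,T} → {A,C,G,T} (+1)
site 1, node RW: R={G} ∩ W={G} → {G} (+0)
site 1, node LQRTWX: LQTX={A,C,G,T} ∩ RW={G} → {G} (+0)
site 2, node TX: T={G} ∩ X={G} → {G} (+0)
site 2, node QTX: Q={G} ∩ TX={G} → {G} (+0)
site 2, node LQTX: L={C} ∪ QTX={G} → {C,G} (+1)
site 2, node RW: R={A} ∪ W={G} → {A,G} (+1)
site 2, node LQRTWX: LQTX={C,G} ∩ RW={A,G} → {G} (+0)
site 3, node TX: T={G} ∪ X={A} → {A,G} (+1)
site 3, node QTX: Q={A} ∩ TX={A,G} → {A} (+0)
site 3, node LQTX: L={G} ∪ QTX={A} → {A,G} (+1)
site 3, node RW: R={A} ∩ W={A} → {A} (+0)
site 3, node LQRTWX: LQTX={A,G} ∩ RW={A} → {A} (+0)
site 4, node TX: T={T} ∪ X={C} → {C,T} (+1)
site 4, node QTX: Q={G} ∪ TX={C,T} → {C,G,T} (+1)
site 4, node LQTX: L={T} ∩ QTX={C,G,T} → {T} (+0)
site 4, node RW: R={T} ∪ W={G} → {G,T} (+1)
site 4, node LQRTWX: LQTX={T} ∩ RW={G,T} → {T} (+0)
per-site changes: [3, 3, 2, 2, 3]; total = 13

13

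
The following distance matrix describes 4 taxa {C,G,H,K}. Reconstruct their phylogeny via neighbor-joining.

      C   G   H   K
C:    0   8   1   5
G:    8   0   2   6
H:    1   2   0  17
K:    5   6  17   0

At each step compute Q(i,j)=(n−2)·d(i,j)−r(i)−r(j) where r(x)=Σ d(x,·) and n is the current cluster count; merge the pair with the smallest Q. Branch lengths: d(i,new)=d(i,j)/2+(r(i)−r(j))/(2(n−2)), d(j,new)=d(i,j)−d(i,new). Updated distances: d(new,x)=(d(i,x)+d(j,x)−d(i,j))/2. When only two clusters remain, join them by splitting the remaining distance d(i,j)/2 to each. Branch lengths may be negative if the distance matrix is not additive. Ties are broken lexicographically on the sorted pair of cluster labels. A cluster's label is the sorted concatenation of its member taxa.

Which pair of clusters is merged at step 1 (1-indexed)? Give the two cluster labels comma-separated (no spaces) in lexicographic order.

1. join C+H (d=1, Q=-32) ⇒ CH; edges |C|=-1, |H|=2
  updated: d(CH,G)=9/2, d(CH,K)=21/2
2. join CH+G (d=9/2, Q=-21) ⇒ CGH; edges |CH|=9/2, |G|=0
  updated: d(CGH,K)=6
3. join CGH+K (d=6) ⇒ CGHK; edges |CGH|=3, |K|=3
final tree: (((C:-1,H:2):9/2,G:0):3,K:3)
total length: 23/2

C,H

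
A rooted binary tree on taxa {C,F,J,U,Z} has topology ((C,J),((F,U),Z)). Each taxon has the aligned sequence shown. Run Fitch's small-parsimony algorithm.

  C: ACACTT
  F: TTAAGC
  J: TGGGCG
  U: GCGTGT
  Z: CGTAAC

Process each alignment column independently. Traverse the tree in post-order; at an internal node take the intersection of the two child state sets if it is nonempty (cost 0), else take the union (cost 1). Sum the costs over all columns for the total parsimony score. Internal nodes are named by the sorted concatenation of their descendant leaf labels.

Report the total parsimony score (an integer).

CJ@0: {A} ∪ {T} = {A,T} (union, +1)
FU@0: {T} ∪ {G} = {G,T} (union, +1)
FUZ@0: {G,T} ∪ {C} = {C,G,T} (union, +1)
CFJUZ@0: {A,T} ∩ {C,G,T} = {T} (intersection, +0)
CJ@1: {C} ∪ {G} = {C,G} (union, +1)
FU@1: {T} ∪ {C} = {C,T} (union, +1)
FUZ@1: {C,T} ∪ {G} = {C,G,T} (union, +1)
CFJUZ@1: {C,G} ∩ {C,G,T} = {C,G} (intersection, +0)
CJ@2: {A} ∪ {G} = {A,G} (union, +1)
FU@2: {A} ∪ {G} = {A,G} (union, +1)
FUZ@2: {A,G} ∪ {T} = {A,G,T} (union, +1)
CFJUZ@2: {A,G} ∩ {A,G,T} = {A,G} (intersection, +0)
CJ@3: {C} ∪ {G} = {C,G} (union, +1)
FU@3: {A} ∪ {T} = {A,T} (union, +1)
FUZ@3: {A,T} ∩ {A} = {A} (intersection, +0)
CFJUZ@3: {C,G} ∪ {A} = {A,C,G} (union, +1)
CJ@4: {T} ∪ {C} = {C,T} (union, +1)
FU@4: {G} ∩ {G} = {G} (intersection, +0)
FUZ@4: {G} ∪ {A} = {A,G} (union, +1)
CFJUZ@4: {C,T} ∪ {A,G} = {A,C,G,T} (union, +1)
CJ@5: {T} ∪ {G} = {G,T} (union, +1)
FU@5: {C} ∪ {T} = {C,T} (union, +1)
FUZ@5: {C,T} ∩ {C} = {C} (intersection, +0)
CFJUZ@5: {G,T} ∪ {C} = {C,G,T} (union, +1)
per-site changes: [3, 3, 3, 3, 3, 3]; total = 18

18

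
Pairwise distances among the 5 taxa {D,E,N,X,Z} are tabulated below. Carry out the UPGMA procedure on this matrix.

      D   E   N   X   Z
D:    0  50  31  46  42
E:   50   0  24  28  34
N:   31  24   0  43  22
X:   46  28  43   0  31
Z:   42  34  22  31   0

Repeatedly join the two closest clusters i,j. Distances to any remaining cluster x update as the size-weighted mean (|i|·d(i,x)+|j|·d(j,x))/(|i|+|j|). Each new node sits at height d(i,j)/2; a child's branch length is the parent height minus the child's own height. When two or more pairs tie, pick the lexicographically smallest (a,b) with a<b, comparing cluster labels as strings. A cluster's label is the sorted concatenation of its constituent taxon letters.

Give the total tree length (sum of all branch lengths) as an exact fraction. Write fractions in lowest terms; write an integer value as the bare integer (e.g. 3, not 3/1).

335/4

iteration 1: select N,Z (d=22); attach at lengths (11, 11); label the merged cluster NZ
  updated: d(D,NZ)=73/2, d(E,NZ)=29, d(NZ,X)=37
iteration 2: select E,X (d=28); attach at lengths (14, 14); label the merged cluster EX
  updated: d(D,EX)=48, d(EX,NZ)=33
iteration 3: select EX,NZ (d=33); attach at lengths (5/2, 11/2); label the merged cluster ENXZ
  updated: d(D,ENXZ)=169/4
iteration 4: select D,ENXZ (d=169/4); attach at lengths (169/8, 37/8); label the merged cluster DENXZ
final tree: (D:169/8,((E:14,X:14):5/2,(N:11,Z:11):11/2):37/8)
total length: 335/4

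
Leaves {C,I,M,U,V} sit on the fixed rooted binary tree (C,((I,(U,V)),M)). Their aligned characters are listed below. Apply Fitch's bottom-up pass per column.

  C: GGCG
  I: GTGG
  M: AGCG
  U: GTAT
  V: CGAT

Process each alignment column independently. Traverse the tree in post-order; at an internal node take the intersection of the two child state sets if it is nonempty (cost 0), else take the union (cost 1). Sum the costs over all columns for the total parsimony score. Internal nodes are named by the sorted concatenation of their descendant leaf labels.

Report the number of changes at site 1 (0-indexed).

2

site 0, node UV: U={G} ∪ V={C} → {C,G} (+1)
site 0, node IUV: I={G} ∩ UV={C,G} → {G} (+0)
site 0, node IMUV: IUV={G} ∪ M={A} → {A,G} (+1)
site 0, node CIMUV: C={G} ∩ IMUV={A,G} → {G} (+0)
site 1, node UV: U={T} ∪ V={G} → {G,T} (+1)
site 1, node IUV: I={T} ∩ UV={G,T} → {T} (+0)
site 1, node IMUV: IUV={T} ∪ M={G} → {G,T} (+1)
site 1, node CIMUV: C={G} ∩ IMUV={G,T} → {G} (+0)
site 2, node UV: U={A} ∩ V={A} → {A} (+0)
site 2, node IUV: I={G} ∪ UV={A} → {A,G} (+1)
site 2, node IMUV: IUV={A,G} ∪ M={C} → {A,C,G} (+1)
site 2, node CIMUV: C={C} ∩ IMUV={A,C,G} → {C} (+0)
site 3, node UV: U={T} ∩ V={T} → {T} (+0)
site 3, node IUV: I={G} ∪ UV={T} → {G,T} (+1)
site 3, node IMUV: IUV={G,T} ∩ M={G} → {G} (+0)
site 3, node CIMUV: C={G} ∩ IMUV={G} → {G} (+0)
per-site changes: [2, 2, 2, 1]; total = 7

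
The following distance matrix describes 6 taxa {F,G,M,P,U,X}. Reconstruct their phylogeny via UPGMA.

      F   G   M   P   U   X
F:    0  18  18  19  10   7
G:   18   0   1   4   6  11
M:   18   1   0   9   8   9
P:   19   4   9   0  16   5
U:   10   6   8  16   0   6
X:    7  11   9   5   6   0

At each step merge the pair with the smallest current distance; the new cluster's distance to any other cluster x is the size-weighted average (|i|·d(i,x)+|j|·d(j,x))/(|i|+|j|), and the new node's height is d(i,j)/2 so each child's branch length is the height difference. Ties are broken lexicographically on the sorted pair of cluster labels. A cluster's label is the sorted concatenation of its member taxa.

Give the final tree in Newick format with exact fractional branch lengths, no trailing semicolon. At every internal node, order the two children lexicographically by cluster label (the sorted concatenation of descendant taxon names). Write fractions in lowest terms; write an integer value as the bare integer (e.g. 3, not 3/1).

step 1: merge (G,M) at d=1; branch lengths G→1/2, M→1/2; new cluster GM
  updated: d(F,GM)=18, d(GM,P)=13/2, d(GM,U)=7, d(GM,X)=10
step 2: merge (P,X) at d=5; branch lengths P→5/2, X→5/2; new cluster PX
  updated: d(F,PX)=13, d(GM,PX)=33/4, d(PX,U)=11
step 3: merge (GM,U) at d=7; branch lengths GM→3, U→7/2; new cluster GMU
  updated: d(F,GMU)=46/3, d(GMU,PX)=55/6
step 4: merge (GMU,PX) at d=55/6; branch lengths GMU→13/12, PX→25/12; new cluster GMPUX
  updated: d(F,GMPUX)=72/5
step 5: merge (F,GMPUX) at d=72/5; branch lengths F→36/5, GMPUX→157/60; new cluster FGMPUX
final tree: (F:36/5,(((G:1/2,M:1/2):3,U:7/2):13/12,(P:5/2,X:5/2):25/12):157/60)
total length: 1529/60

(F:36/5,(((G:1/2,M:1/2):3,U:7/2):13/12,(P:5/2,X:5/2):25/12):157/60)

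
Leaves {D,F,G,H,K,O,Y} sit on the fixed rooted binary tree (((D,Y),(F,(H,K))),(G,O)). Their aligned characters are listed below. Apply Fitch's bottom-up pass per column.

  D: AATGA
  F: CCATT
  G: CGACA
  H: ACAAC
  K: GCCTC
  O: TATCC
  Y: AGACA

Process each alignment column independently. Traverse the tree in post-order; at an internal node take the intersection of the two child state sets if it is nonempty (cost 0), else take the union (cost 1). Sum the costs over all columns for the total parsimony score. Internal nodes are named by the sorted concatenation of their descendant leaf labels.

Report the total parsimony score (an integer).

[col 0] DY: children D:{A}, Y:{A} ∩→ {A}; cost 0
[col 0] HK: children H:{A}, K:{G} ∪→ {A,G}; cost 1
[col 0] FHK: children F:{C}, HK:{A,G} ∪→ {A,C,G}; cost 1
[col 0] DFHKY: children DY:{A}, FHK:{A,C,G} ∩→ {A}; cost 0
[col 0] GO: children G:{C}, O:{T} ∪→ {C,T}; cost 1
[col 0] DFGHKOY: children DFHKY:{A}, GO:{C,T} ∪→ {A,C,T}; cost 1
[col 1] DY: children D:{A}, Y:{G} ∪→ {A,G}; cost 1
[col 1] HK: children H:{C}, K:{C} ∩→ {C}; cost 0
[col 1] FHK: children F:{C}, HK:{C} ∩→ {C}; cost 0
[col 1] DFHKY: children DY:{A,G}, FHK:{C} ∪→ {A,C,G}; cost 1
[col 1] GO: children G:{G}, O:{A} ∪→ {A,G}; cost 1
[col 1] DFGHKOY: children DFHKY:{A,C,G}, GO:{A,G} ∩→ {A,G}; cost 0
[col 2] DY: children D:{T}, Y:{A} ∪→ {A,T}; cost 1
[col 2] HK: children H:{A}, K:{C} ∪→ {A,C}; cost 1
[col 2] FHK: children F:{A}, HK:{A,C} ∩→ {A}; cost 0
[col 2] DFHKY: children DY:{A,T}, FHK:{A} ∩→ {A}; cost 0
[col 2] GO: children G:{A}, O:{T} ∪→ {A,T}; cost 1
[col 2] DFGHKOY: children DFHKY:{A}, GO:{A,T} ∩→ {A}; cost 0
[col 3] DY: children D:{G}, Y:{C} ∪→ {C,G}; cost 1
[col 3] HK: children H:{A}, K:{T} ∪→ {A,T}; cost 1
[col 3] FHK: children F:{T}, HK:{A,T} ∩→ {T}; cost 0
[col 3] DFHKY: children DY:{C,G}, FHK:{T} ∪→ {C,G,T}; cost 1
[col 3] GO: children G:{C}, O:{C} ∩→ {C}; cost 0
[col 3] DFGHKOY: children DFHKY:{C,G,T}, GO:{C} ∩→ {C}; cost 0
[col 4] DY: children D:{A}, Y:{A} ∩→ {A}; cost 0
[col 4] HK: children H:{C}, K:{C} ∩→ {C}; cost 0
[col 4] FHK: children F:{T}, HK:{C} ∪→ {C,T}; cost 1
[col 4] DFHKY: children DY:{A}, FHK:{C,T} ∪→ {A,C,T}; cost 1
[col 4] GO: children G:{A}, O:{C} ∪→ {A,C}; cost 1
[col 4] DFGHKOY: children DFHKY:{A,C,T}, GO:{A,C} ∩→ {A,C}; cost 0
per-site changes: [4, 3, 3, 3, 3]; total = 16

16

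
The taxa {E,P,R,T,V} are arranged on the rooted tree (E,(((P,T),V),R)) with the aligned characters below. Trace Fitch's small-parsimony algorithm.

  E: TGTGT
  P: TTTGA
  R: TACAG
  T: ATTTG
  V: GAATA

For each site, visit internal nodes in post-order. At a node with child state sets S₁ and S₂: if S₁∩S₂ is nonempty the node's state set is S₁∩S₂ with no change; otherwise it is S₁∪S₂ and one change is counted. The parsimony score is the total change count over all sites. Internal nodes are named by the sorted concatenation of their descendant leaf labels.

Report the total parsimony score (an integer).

12

[col 0] PT: children P:{T}, T:{A} ∪→ {A,T}; cost 1
[col 0] PTV: children PT:{A,T}, V:{G} ∪→ {A,G,T}; cost 1
[col 0] PRTV: children PTV:{A,G,T}, R:{T} ∩→ {T}; cost 0
[col 0] EPRTV: children E:{T}, PRTV:{T} ∩→ {T}; cost 0
[col 1] PT: children P:{T}, T:{T} ∩→ {T}; cost 0
[col 1] PTV: children PT:{T}, V:{A} ∪→ {A,T}; cost 1
[col 1] PRTV: children PTV:{A,T}, R:{A} ∩→ {A}; cost 0
[col 1] EPRTV: children E:{G}, PRTV:{A} ∪→ {A,G}; cost 1
[col 2] PT: children P:{T}, T:{T} ∩→ {T}; cost 0
[col 2] PTV: children PT:{T}, V:{A} ∪→ {A,T}; cost 1
[col 2] PRTV: children PTV:{A,T}, R:{C} ∪→ {A,C,T}; cost 1
[col 2] EPRTV: children E:{T}, PRTV:{A,C,T} ∩→ {T}; cost 0
[col 3] PT: children P:{G}, T:{T} ∪→ {G,T}; cost 1
[col 3] PTV: children PT:{G,T}, V:{T} ∩→ {T}; cost 0
[col 3] PRTV: children PTV:{T}, R:{A} ∪→ {A,T}; cost 1
[col 3] EPRTV: children E:{G}, PRTV:{A,T} ∪→ {A,G,T}; cost 1
[col 4] PT: children P:{A}, T:{G} ∪→ {A,G}; cost 1
[col 4] PTV: children PT:{A,G}, V:{A} ∩→ {A}; cost 0
[col 4] PRTV: children PTV:{A}, R:{G} ∪→ {A,G}; cost 1
[col 4] EPRTV: children E:{T}, PRTV:{A,G} ∪→ {A,G,T}; cost 1
per-site changes: [2, 2, 2, 3, 3]; total = 12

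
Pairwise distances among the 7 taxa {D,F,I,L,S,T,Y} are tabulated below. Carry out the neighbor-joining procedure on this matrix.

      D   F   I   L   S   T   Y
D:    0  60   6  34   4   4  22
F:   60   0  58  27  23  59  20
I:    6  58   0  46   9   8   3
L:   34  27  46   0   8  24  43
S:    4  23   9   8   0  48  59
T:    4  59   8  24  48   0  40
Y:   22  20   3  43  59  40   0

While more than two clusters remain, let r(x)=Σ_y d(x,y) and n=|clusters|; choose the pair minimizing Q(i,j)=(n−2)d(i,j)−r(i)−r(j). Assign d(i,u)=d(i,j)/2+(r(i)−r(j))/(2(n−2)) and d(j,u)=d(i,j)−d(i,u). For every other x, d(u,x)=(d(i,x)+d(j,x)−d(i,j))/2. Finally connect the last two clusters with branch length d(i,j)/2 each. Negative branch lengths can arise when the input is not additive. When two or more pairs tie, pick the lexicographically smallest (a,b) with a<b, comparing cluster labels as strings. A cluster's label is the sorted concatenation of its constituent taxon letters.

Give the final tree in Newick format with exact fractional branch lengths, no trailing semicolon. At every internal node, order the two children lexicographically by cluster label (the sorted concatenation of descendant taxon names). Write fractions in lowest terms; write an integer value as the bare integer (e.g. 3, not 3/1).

iteration 1: select F,Y (d=20, Q=-334); attach at lengths (16, 4); label the merged cluster FY
  updated: d(D,FY)=31, d(FY,I)=41/2, d(FY,L)=25, d(FY,S)=31, d(FY,T)=79/2
iteration 2: select L,S (d=8, Q=-205); attach at lengths (69/8, -5/8); label the merged cluster LS
  updated: d(D,LS)=15, d(FY,LS)=24, d(I,LS)=47/2, d(LS,T)=32
iteration 3: select FY,LS (d=24, Q=-275/2); attach at lengths (185/12, 103/12); label the merged cluster FLSY
  updated: d(D,FLSY)=11, d(FLSY,I)=10, d(FLSY,T)=95/4
iteration 4: select D,T (d=4, Q=-195/4); attach at lengths (-27/16, 91/16); label the merged cluster DT
  updated: d(DT,FLSY)=123/8, d(DT,I)=5
iteration 5: select DT,FLSY (d=123/8, Q=-243/8); attach at lengths (83/16, 163/16); label the merged cluster DFLSTY
  updated: d(DFLSTY,I)=-3/16
iteration 6: select DFLSTY,I (d=-3/16); attach at lengths (-3/32, -3/32); label the merged cluster DFILSTY
final tree: (((D:-27/16,T:91/16):83/16,((F:16,Y:4):185/12,(L:69/8,S:-5/8):103/12):163/16):-3/32,I:-3/32)
total length: 1139/16

(((D:-27/16,T:91/16):83/16,((F:16,Y:4):185/12,(L:69/8,S:-5/8):103/12):163/16):-3/32,I:-3/32)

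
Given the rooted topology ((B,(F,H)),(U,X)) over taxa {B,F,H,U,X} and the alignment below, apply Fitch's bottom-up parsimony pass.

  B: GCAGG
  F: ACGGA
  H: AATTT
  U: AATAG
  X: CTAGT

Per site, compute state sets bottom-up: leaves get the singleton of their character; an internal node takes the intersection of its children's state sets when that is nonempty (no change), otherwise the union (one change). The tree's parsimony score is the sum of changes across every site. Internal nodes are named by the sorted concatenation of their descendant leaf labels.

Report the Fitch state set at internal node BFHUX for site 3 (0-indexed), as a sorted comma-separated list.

FH@0: {A} ∩ {A} = {A} (intersection, +0)
BFH@0: {G} ∪ {A} = {A,G} (union, +1)
UX@0: {A} ∪ {C} = {A,C} (union, +1)
BFHUX@0: {A,G} ∩ {A,C} = {A} (intersection, +0)
FH@1: {C} ∪ {A} = {A,C} (union, +1)
BFH@1: {C} ∩ {A,C} = {C} (intersection, +0)
UX@1: {A} ∪ {T} = {A,T} (union, +1)
BFHUX@1: {C} ∪ {A,T} = {A,C,T} (union, +1)
FH@2: {G} ∪ {T} = {G,T} (union, +1)
BFH@2: {A} ∪ {G,T} = {A,G,T} (union, +1)
UX@2: {T} ∪ {A} = {A,T} (union, +1)
BFHUX@2: {A,G,T} ∩ {A,T} = {A,T} (intersection, +0)
FH@3: {G} ∪ {T} = {G,T} (union, +1)
BFH@3: {G} ∩ {G,T} = {G} (intersection, +0)
UX@3: {A} ∪ {G} = {A,G} (union, +1)
BFHUX@3: {G} ∩ {A,G} = {G} (intersection, +0)
FH@4: {A} ∪ {T} = {A,T} (union, +1)
BFH@4: {G} ∪ {A,T} = {A,G,T} (union, +1)
UX@4: {G} ∪ {T} = {G,T} (union, +1)
BFHUX@4: {A,G,T} ∩ {G,T} = {G,T} (intersection, +0)
per-site changes: [2, 3, 3, 2, 3]; total = 13

G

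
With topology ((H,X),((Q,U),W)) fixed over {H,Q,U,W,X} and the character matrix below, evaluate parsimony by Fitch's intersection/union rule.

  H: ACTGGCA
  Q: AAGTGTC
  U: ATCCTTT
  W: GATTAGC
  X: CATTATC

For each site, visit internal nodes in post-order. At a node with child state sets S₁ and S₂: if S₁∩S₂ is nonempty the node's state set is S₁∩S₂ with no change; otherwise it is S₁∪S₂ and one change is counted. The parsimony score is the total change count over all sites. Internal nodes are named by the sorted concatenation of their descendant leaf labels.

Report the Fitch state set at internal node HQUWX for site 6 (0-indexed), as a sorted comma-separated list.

C

[col 0] HX: children H:{A}, X:{C} ∪→ {A,C}; cost 1
[col 0] QU: children Q:{A}, U:{A} ∩→ {A}; cost 0
[col 0] QUW: children QU:{A}, W:{G} ∪→ {A,G}; cost 1
[col 0] HQUWX: children HX:{A,C}, QUW:{A,G} ∩→ {A}; cost 0
[col 1] HX: children H:{C}, X:{A} ∪→ {A,C}; cost 1
[col 1] QU: children Q:{A}, U:{T} ∪→ {A,T}; cost 1
[col 1] QUW: children QU:{A,T}, W:{A} ∩→ {A}; cost 0
[col 1] HQUWX: children HX:{A,C}, QUW:{A} ∩→ {A}; cost 0
[col 2] HX: children H:{T}, X:{T} ∩→ {T}; cost 0
[col 2] QU: children Q:{G}, U:{C} ∪→ {C,G}; cost 1
[col 2] QUW: children QU:{C,G}, W:{T} ∪→ {C,G,T}; cost 1
[col 2] HQUWX: children HX:{T}, QUW:{C,G,T} ∩→ {T}; cost 0
[col 3] HX: children H:{G}, X:{T} ∪→ {G,T}; cost 1
[col 3] QU: children Q:{T}, U:{C} ∪→ {C,T}; cost 1
[col 3] QUW: children QU:{C,T}, W:{T} ∩→ {T}; cost 0
[col 3] HQUWX: children HX:{G,T}, QUW:{T} ∩→ {T}; cost 0
[col 4] HX: children H:{G}, X:{A} ∪→ {A,G}; cost 1
[col 4] QU: children Q:{G}, U:{T} ∪→ {G,T}; cost 1
[col 4] QUW: children QU:{G,T}, W:{A} ∪→ {A,G,T}; cost 1
[col 4] HQUWX: children HX:{A,G}, QUW:{A,G,T} ∩→ {A,G}; cost 0
[col 5] HX: children H:{C}, X:{T} ∪→ {C,T}; cost 1
[col 5] QU: children Q:{T}, U:{T} ∩→ {T}; cost 0
[col 5] QUW: children QU:{T}, W:{G} ∪→ {G,T}; cost 1
[col 5] HQUWX: children HX:{C,T}, QUW:{G,T} ∩→ {T}; cost 0
[col 6] HX: children H:{A}, X:{C} ∪→ {A,C}; cost 1
[col 6] QU: children Q:{C}, U:{T} ∪→ {C,T}; cost 1
[col 6] QUW: children QU:{C,T}, W:{C} ∩→ {C}; cost 0
[col 6] HQUWX: children HX:{A,C}, QUW:{C} ∩→ {C}; cost 0
per-site changes: [2, 2, 2, 2, 3, 2, 2]; total = 15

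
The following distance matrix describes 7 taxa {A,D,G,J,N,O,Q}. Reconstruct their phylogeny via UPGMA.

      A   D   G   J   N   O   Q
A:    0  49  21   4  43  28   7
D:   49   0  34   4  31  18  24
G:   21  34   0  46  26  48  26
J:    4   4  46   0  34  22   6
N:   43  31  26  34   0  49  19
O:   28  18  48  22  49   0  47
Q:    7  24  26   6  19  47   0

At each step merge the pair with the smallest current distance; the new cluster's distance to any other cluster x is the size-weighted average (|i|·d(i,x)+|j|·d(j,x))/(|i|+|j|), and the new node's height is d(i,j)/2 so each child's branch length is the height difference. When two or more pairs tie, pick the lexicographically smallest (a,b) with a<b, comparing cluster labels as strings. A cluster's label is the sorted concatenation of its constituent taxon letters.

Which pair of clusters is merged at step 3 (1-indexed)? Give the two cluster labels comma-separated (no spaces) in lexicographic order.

iteration 1: select A,J (d=4); attach at lengths (2, 2); label the merged cluster AJ
  updated: d(AJ,D)=53/2, d(AJ,G)=67/2, d(AJ,N)=77/2, d(AJ,O)=25, d(AJ,Q)=13/2
iteration 2: select AJ,Q (d=13/2); attach at lengths (5/4, 13/4); label the merged cluster AJQ
  updated: d(AJQ,D)=77/3, d(AJQ,G)=31, d(AJQ,N)=32, d(AJQ,O)=97/3
iteration 3: select D,O (d=18); attach at lengths (9, 9); label the merged cluster DO
  updated: d(AJQ,DO)=29, d(DO,G)=41, d(DO,N)=40
iteration 4: select G,N (d=26); attach at lengths (13, 13); label the merged cluster GN
  updated: d(AJQ,GN)=63/2, d(DO,GN)=81/2
iteration 5: select AJQ,DO (d=29); attach at lengths (45/4, 11/2); label the merged cluster ADJOQ
  updated: d(ADJOQ,GN)=351/10
iteration 6: select ADJOQ,GN (d=351/10); attach at lengths (61/20, 91/20); label the merged cluster ADGJNOQ
final tree: ((((A:2,J:2):5/4,Q:13/4):45/4,(D:9,O:9):11/2):61/20,(G:13,N:13):91/20)
total length: 1537/20

D,O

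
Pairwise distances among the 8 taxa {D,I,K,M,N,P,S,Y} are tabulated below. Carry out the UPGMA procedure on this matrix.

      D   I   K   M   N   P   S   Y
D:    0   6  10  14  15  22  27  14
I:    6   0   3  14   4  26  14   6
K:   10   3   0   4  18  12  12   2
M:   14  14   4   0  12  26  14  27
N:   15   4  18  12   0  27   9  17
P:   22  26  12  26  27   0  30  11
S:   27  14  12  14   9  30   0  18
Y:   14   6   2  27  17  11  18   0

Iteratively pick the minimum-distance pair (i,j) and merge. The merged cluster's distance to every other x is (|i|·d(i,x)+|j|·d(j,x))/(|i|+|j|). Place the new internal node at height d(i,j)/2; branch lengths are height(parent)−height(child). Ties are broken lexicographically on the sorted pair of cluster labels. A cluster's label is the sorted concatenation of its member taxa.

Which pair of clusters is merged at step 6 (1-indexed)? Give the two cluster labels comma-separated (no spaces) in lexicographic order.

iteration 1: select K,Y (d=2); attach at lengths (1, 1); label the merged cluster KY
  updated: d(D,KY)=12, d(I,KY)=9/2, d(KY,M)=31/2, d(KY,N)=35/2, d(KY,P)=23/2, d(KY,S)=15
iteration 2: select I,N (d=4); attach at lengths (2, 2); label the merged cluster IN
  updated: d(D,IN)=21/2, d(IN,KY)=11, d(IN,M)=13, d(IN,P)=53/2, d(IN,S)=23/2
iteration 3: select D,IN (d=21/2); attach at lengths (21/4, 13/4); label the merged cluster DIN
  updated: d(DIN,KY)=34/3, d(DIN,M)=40/3, d(DIN,P)=25, d(DIN,S)=50/3
iteration 4: select DIN,KY (d=34/3); attach at lengths (5/12, 14/3); label the merged cluster DIKNY
  updated: d(DIKNY,M)=71/5, d(DIKNY,P)=98/5, d(DIKNY,S)=16
iteration 5: select M,S (d=14); attach at lengths (7, 7); label the merged cluster MS
  updated: d(DIKNY,MS)=151/10, d(MS,P)=28
iteration 6: select DIKNY,MS (d=151/10); attach at lengths (113/60, 11/20); label the merged cluster DIKMNSY
  updated: d(DIKMNSY,P)=22
iteration 7: select DIKMNSY,P (d=22); attach at lengths (69/20, 11); label the merged cluster DIKMNPSY
final tree: ((((D:21/4,(I:2,N:2):13/4):5/12,(K:1,Y:1):14/3):113/60,(M:7,S:7):11/20):69/20,P:11)
total length: 757/15

DIKNY,MS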